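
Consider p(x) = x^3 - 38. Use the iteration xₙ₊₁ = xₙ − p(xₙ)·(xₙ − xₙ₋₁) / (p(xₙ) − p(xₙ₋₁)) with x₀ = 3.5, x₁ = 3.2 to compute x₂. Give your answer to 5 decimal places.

3.35530

p(3.5) = 4.8750000, p(3.2) = -5.2320000
x₂ = 3.2000000 − (-5.2320000)·(3.2000000 − 3.5000000) / (-5.2320000 − 4.8750000) = 3.2000000 − (1.5696000)/(-10.1070000) = 3.3552983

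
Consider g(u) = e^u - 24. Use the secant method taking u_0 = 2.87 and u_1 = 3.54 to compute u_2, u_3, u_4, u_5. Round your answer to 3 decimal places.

3.123, 3.169, 3.178, 3.178

g(2.87) = -6.36298, g(3.54) = 10.46692
u_2 = 3.54000 − 10.46692·(3.54000 − 2.87000) / (10.46692 − (-6.36298)) = 3.54000 − (7.01284)/(16.82990) = 3.12331
g(3.12331) = -1.27852
u_3 = 3.12331 − (-1.27852)·(3.12331 − 3.54000) / (-1.27852 − 10.46692) = 3.12331 − (0.53274)/(-11.74543) = 3.16867
g(3.16867) = -0.22420
u_4 = 3.16867 − (-0.22420)·(3.16867 − 3.12331) / (-0.22420 − (-1.27852)) = 3.16867 − (-0.01017)/(1.05432) = 3.17831
g(3.17831) = 0.00623
u_5 = 3.17831 − 0.00623·(3.17831 − 3.16867) / (0.00623 − (-0.22420)) = 3.17831 − (0.00006)/(0.23043) = 3.17805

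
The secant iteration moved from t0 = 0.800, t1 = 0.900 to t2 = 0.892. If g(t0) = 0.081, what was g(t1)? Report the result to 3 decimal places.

The secant line through (0.800, 0.081) and (0.900, g(t1)) crosses zero at t2 = 0.892.
So (0.800, 0.081), (0.900, g(t1)), (0.892, 0) are collinear:
g(t1) = 0.081 · (0.900 − 0.892) / (0.800 − 0.892) = 0.081 · (0.00800)/(-0.09200) = -0.00704

-0.007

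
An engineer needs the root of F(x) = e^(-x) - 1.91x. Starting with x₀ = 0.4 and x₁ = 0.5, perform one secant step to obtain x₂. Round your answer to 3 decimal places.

0.363

F(0.4) = -0.09368, F(0.5) = -0.34847
x₂ = 0.50000 − (-0.34847)·(0.50000 − 0.40000) / (-0.34847 − (-0.09368)) = 0.50000 − (-0.03485)/(-0.25479) = 0.36323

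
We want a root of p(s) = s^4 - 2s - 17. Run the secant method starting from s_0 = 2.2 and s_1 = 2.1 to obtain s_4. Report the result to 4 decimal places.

p(2.2) = 2.025600, p(2.1) = -1.751900
s_2 = 2.100000 − (-1.751900)·(2.100000 − 2.200000) / (-1.751900 − 2.025600) = 2.100000 − (0.175190)/(-3.777500) = 2.146377
p(2.146377) = -0.068902
s_3 = 2.146377 − (-0.068902)·(2.146377 − 2.100000) / (-0.068902 − (-1.751900)) = 2.146377 − (-0.003195)/(1.682998) = 2.148276
p(2.148276) = 0.002499
s_4 = 2.148276 − 0.002499·(2.148276 − 2.146377) / (0.002499 − (-0.068902)) = 2.148276 − (0.000005)/(0.071401) = 2.148209

2.1482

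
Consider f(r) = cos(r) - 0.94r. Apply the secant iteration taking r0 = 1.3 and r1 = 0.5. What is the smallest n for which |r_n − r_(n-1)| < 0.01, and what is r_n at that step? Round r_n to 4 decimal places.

n = 4, r_n = 0.7664

f(1.3) = -0.954501, f(0.5) = 0.407583
r2 = 0.500000 − 0.407583·(-0.800000)/(1.362084) = 0.739388;  |Δ| = 0.239388
f(0.739388) = 0.043857
r3 = 0.739388 − 0.043857·(0.239388)/(-0.363726) = 0.768252;  |Δ| = 0.028865
f(0.768252) = -0.003031
r4 = 0.768252 − (-0.003031)·(0.028865)/(-0.046888) = 0.766386;  |Δ| = 0.001866
|r4 − r3| = 0.001866 < 0.01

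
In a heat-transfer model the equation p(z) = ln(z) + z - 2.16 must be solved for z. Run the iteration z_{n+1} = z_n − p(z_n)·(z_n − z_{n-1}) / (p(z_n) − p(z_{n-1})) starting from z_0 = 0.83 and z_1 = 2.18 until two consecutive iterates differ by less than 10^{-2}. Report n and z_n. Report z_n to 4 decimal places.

n = 4, z_n = 1.6558

p(0.83) = -1.516330, p(2.18) = 0.799325
z_2 = 2.180000 − 0.799325·(1.350000)/(2.315654) = 1.714003;  |Δ| = 0.465997
p(1.714003) = 0.092834
z_3 = 1.714003 − 0.092834·(-0.465997)/(-0.706491) = 1.652770;  |Δ| = 0.061233
p(1.652770) = -0.004778
z_4 = 1.652770 − (-0.004778)·(-0.061233)/(-0.097612) = 1.655767;  |Δ| = 0.002997
|z_4 − z_3| = 0.002997 < 10^{-2}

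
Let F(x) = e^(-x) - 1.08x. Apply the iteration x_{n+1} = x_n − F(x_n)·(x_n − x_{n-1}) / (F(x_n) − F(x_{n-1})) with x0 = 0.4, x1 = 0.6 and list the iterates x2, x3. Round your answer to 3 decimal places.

0.541, 0.540

F(0.4) = 0.23832, F(0.6) = -0.09919
x2 = 0.60000 − (-0.09919)·(0.60000 − 0.40000) / (-0.09919 − 0.23832) = 0.60000 − (-0.01984)/(-0.33751) = 0.54122
F(0.54122) = -0.00249
x3 = 0.54122 − (-0.00249)·(0.54122 − 0.60000) / (-0.00249 − (-0.09919)) = 0.54122 − (0.00015)/(0.09670) = 0.53971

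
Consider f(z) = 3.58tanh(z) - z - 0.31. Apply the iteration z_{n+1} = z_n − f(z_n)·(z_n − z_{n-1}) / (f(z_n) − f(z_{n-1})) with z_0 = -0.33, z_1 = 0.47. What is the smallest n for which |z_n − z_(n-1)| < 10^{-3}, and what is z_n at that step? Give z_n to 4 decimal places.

f(-0.33) = -1.120304, f(0.47) = 0.788754
z_2 = 0.470000 − 0.788754·(0.800000)/(1.909058) = 0.139469;  |Δ| = 0.330531
f(0.139469) = 0.046618
z_3 = 0.139469 − 0.046618·(-0.330531)/(-0.742136) = 0.118707;  |Δ| = 0.020762
f(0.118707) = -0.005722
z_4 = 0.118707 − (-0.005722)·(-0.020762)/(-0.052340) = 0.120976;  |Δ| = 0.002270
f(0.120976) = 0.000019
z_5 = 0.120976 − 0.000019·(0.002270)/(0.005741) = 0.120969;  |Δ| = 0.000007
|z_5 − z_4| = 0.000007 < 10^{-3}

n = 5, z_n = 0.1210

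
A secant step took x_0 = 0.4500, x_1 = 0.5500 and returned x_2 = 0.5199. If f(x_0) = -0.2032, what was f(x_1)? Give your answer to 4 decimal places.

0.0875

The secant line through (0.4500, -0.2032) and (0.5500, f(x_1)) crosses zero at x_2 = 0.5199.
So (0.4500, -0.2032), (0.5500, f(x_1)), (0.5199, 0) are collinear:
f(x_1) = -0.2032 · (0.5500 − 0.5199) / (0.4500 − 0.5199) = -0.2032 · (0.030100)/(-0.069900) = 0.087501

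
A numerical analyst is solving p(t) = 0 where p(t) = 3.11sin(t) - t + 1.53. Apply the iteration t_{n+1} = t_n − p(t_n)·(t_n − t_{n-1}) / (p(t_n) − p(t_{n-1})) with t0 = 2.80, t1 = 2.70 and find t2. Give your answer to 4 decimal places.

p(2.80) = -0.228187, p(2.70) = 0.159151
t2 = 2.700000 − 0.159151·(2.700000 − 2.800000) / (0.159151 − (-0.228187)) = 2.700000 − (-0.015915)/(0.387338) = 2.741088

2.7411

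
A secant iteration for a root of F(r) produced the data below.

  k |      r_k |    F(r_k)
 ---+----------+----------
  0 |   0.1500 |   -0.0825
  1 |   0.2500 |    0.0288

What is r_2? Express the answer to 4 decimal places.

r_2 = 0.2500 − 0.0288·(0.2500 − 0.1500) / (0.0288 − (-0.0825))
   = 0.2500 − (0.002880)/(0.111300) = 0.224124

0.2241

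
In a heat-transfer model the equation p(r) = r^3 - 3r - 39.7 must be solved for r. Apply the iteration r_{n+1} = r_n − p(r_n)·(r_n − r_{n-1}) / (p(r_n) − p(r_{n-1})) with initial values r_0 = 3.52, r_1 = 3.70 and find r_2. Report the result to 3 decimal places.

p(3.52) = -6.64579, p(3.70) = -0.14700
r_2 = 3.70000 − (-0.14700)·(3.70000 − 3.52000) / (-0.14700 − (-6.64579)) = 3.70000 − (-0.02646)/(6.49879) = 3.70407

3.704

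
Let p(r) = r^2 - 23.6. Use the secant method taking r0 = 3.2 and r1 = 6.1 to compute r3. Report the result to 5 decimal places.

4.83237

p(3.2) = -13.3600000, p(6.1) = 13.6100000
r2 = 6.1000000 − 13.6100000·(6.1000000 − 3.2000000) / (13.6100000 − (-13.3600000)) = 6.1000000 − (39.4690000)/(26.9700000) = 4.6365591
p(4.6365591) = -2.1023193
r3 = 4.6365591 − (-2.1023193)·(4.6365591 − 6.1000000) / (-2.1023193 − 13.6100000) = 4.6365591 − (3.0766200)/(-15.7123193) = 4.8323686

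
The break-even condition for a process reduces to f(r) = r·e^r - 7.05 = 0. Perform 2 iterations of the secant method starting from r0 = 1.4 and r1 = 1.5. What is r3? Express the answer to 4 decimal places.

1.5286

f(1.4) = -1.372720, f(1.5) = -0.327466
r2 = 1.500000 − (-0.327466)·(1.500000 − 1.400000) / (-0.327466 − (-1.372720)) = 1.500000 − (-0.032747)/(1.045254) = 1.531329
f(1.531329) = 0.031352
r3 = 1.531329 − 0.031352·(1.531329 − 1.500000) / (0.031352 − (-0.327466)) = 1.531329 − (0.000982)/(0.358818) = 1.528592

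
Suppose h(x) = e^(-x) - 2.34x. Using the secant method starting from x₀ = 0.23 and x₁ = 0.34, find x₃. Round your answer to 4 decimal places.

h(0.23) = 0.256334, h(0.34) = -0.083830
x₂ = 0.340000 − (-0.083830)·(0.340000 − 0.230000) / (-0.083830 − 0.256334) = 0.340000 − (-0.009221)/(-0.340163) = 0.312892
h(0.312892) = -0.000837
x₃ = 0.312892 − (-0.000837)·(0.312892 − 0.340000) / (-0.000837 − (-0.083830)) = 0.312892 − (0.000023)/(0.082992) = 0.312618

0.3126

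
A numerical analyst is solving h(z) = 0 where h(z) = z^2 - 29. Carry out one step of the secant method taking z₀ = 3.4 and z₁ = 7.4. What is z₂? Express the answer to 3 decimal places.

5.015

h(3.4) = -17.44000, h(7.4) = 25.76000
z₂ = 7.40000 − 25.76000·(7.40000 − 3.40000) / (25.76000 − (-17.44000)) = 7.40000 − (103.04000)/(43.20000) = 5.01481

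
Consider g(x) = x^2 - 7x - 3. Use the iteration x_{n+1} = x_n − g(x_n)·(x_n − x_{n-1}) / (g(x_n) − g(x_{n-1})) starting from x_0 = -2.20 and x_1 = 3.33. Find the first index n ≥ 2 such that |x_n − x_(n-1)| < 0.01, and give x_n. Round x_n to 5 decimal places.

g(-2.20) = 17.2400000, g(3.33) = -15.2211000
x_2 = 3.3300000 − (-15.2211000)·(5.5300000)/(-32.4611000) = 0.7369676;  |Δ| = 2.5930324
g(0.7369676) = -7.6156521
x_3 = 0.7369676 − (-7.6156521)·(-2.5930324)/(7.6054479) = -1.8595438;  |Δ| = 2.5965115
g(-1.8595438) = 13.4747100
x_4 = -1.8595438 − 13.4747100·(-2.5965115)/(21.0903621) = -0.2006231;  |Δ| = 1.6589207
g(-0.2006231) = -1.5553887
x_5 = -0.2006231 − (-1.5553887)·(1.6589207)/(-15.0300987) = -0.3722964;  |Δ| = 0.1716733
g(-0.3722964) = -0.2553207
x_6 = -0.3722964 − (-0.2553207)·(-0.1716733)/(1.3000680) = -0.4060113;  |Δ| = 0.0337150
g(-0.4060113) = 0.0069247
x_7 = -0.4060113 − 0.0069247·(-0.0337150)/(0.2622453) = -0.4051211;  |Δ| = 0.0008903
|x_7 − x_6| = 0.0008903 < 0.01

n = 7, x_n = -0.40512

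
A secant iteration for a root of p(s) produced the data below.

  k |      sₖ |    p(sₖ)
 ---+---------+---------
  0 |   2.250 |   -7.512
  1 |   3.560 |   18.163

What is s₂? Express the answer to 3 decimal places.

s₂ = 3.560 − 18.163·(3.560 − 2.250) / (18.163 − (-7.512))
   = 3.560 − (23.79353)/(25.67500) = 2.63328

2.633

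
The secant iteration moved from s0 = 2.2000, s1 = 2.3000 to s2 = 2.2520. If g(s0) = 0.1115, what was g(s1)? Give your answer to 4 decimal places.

The secant line through (2.2000, 0.1115) and (2.3000, g(s1)) crosses zero at s2 = 2.2520.
So (2.2000, 0.1115), (2.3000, g(s1)), (2.2520, 0) are collinear:
g(s1) = 0.1115 · (2.3000 − 2.2520) / (2.2000 − 2.2520) = 0.1115 · (0.048000)/(-0.052000) = -0.102923

-0.1029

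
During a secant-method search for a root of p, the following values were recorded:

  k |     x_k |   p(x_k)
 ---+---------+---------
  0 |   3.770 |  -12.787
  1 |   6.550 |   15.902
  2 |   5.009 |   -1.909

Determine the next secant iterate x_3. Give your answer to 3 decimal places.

x_3 = 5.009 − (-1.909)·(5.009 − 6.550) / (-1.909 − 15.902)
   = 5.009 − (2.94177)/(-17.81100) = 5.17417

5.174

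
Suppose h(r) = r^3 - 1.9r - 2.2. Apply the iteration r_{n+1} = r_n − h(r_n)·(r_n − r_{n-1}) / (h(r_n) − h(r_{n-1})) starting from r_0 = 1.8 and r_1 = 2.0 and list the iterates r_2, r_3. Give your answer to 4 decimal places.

h(1.8) = 0.212000, h(2.0) = 2.000000
r_2 = 2.000000 − 2.000000·(2.000000 − 1.800000) / (2.000000 − 0.212000) = 2.000000 − (0.400000)/(1.788000) = 1.776286
h(1.776286) = 0.029583
r_3 = 1.776286 − 0.029583·(1.776286 − 2.000000) / (0.029583 − 2.000000) = 1.776286 − (-0.006618)/(-1.970417) = 1.772928

1.7763, 1.7729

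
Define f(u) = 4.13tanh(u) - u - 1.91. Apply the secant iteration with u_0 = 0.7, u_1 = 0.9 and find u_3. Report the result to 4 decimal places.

f(0.7) = -0.113961, f(0.9) = 0.148310
u_2 = 0.900000 − 0.148310·(0.900000 − 0.700000) / (0.148310 − (-0.113961)) = 0.900000 − (0.029662)/(0.262271) = 0.786903
f(0.786903) = 0.015066
u_3 = 0.786903 − 0.015066·(0.786903 − 0.900000) / (0.015066 − 0.148310) = 0.786903 − (-0.001704)/(-0.133244) = 0.774115

0.7741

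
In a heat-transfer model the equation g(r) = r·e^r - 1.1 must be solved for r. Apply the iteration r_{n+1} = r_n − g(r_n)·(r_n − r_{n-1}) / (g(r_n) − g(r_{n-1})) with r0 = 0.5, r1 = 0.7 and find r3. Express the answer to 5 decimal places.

g(0.5) = -0.2756394, g(0.7) = 0.3096269
r2 = 0.7000000 − 0.3096269·(0.7000000 − 0.5000000) / (0.3096269 − (-0.2756394)) = 0.7000000 − (0.0619254)/(0.5852663) = 0.5941928
g(0.5941928) = -0.0235793
r3 = 0.5941928 − (-0.0235793)·(0.5941928 − 0.7000000) / (-0.0235793 − 0.3096269) = 0.5941928 − (0.0024949)/(-0.3332062) = 0.6016802

0.60168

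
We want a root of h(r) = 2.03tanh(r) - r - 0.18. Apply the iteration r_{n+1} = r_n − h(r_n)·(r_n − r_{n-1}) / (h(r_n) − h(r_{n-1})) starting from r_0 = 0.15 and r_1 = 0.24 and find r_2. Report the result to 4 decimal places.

0.1791

h(0.15) = -0.027763, h(0.24) = 0.058056
r_2 = 0.240000 − 0.058056·(0.240000 − 0.150000) / (0.058056 − (-0.027763)) = 0.240000 − (0.005225)/(0.085820) = 0.179116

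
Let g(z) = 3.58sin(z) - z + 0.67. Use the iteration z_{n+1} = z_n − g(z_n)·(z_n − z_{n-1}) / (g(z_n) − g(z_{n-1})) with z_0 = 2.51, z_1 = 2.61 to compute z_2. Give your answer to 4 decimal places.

2.5786

g(2.51) = 0.273743, g(2.61) = -0.125273
z_2 = 2.610000 − (-0.125273)·(2.610000 − 2.510000) / (-0.125273 − 0.273743) = 2.610000 − (-0.012527)/(-0.399016) = 2.578604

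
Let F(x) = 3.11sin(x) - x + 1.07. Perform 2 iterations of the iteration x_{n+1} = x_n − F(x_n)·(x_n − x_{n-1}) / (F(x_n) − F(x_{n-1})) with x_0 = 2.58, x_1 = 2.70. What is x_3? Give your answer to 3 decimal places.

2.620

F(2.58) = 0.14618, F(2.70) = -0.30085
x_2 = 2.70000 − (-0.30085)·(2.70000 − 2.58000) / (-0.30085 − 0.14618) = 2.70000 − (-0.03610)/(-0.44703) = 2.61924
F(2.61924) = 0.00240
x_3 = 2.61924 − 0.00240·(2.61924 − 2.70000) / (0.00240 − (-0.30085)) = 2.61924 − (-0.00019)/(0.30325) = 2.61988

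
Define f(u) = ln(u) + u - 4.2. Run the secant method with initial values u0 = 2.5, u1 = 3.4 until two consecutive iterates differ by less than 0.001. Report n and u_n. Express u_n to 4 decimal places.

n = 4, u_n = 3.0763

f(2.5) = -0.783709, f(3.4) = 0.423775
u2 = 3.400000 − 0.423775·(0.900000)/(1.207485) = 3.084139;  |Δ| = 0.315861
f(3.084139) = 0.010411
u3 = 3.084139 − 0.010411·(-0.315861)/(-0.413365) = 3.076183;  |Δ| = 0.007955
f(3.076183) = -0.000127
u4 = 3.076183 − (-0.000127)·(-0.007955)/(-0.010538) = 3.076279;  |Δ| = 0.000096
|u4 − u3| = 0.000096 < 0.001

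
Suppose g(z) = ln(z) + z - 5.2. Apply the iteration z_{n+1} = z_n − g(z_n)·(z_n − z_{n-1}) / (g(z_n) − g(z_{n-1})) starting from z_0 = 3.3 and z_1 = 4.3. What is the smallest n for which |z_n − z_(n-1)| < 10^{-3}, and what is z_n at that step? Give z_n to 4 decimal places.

n = 4, z_n = 3.8515

g(3.3) = -0.706078, g(4.3) = 0.558615
z_2 = 4.300000 − 0.558615·(1.000000)/(1.264693) = 3.858300;  |Δ| = 0.441700
g(3.858300) = 0.008526
z_3 = 3.858300 − 0.008526·(-0.441700)/(-0.550089) = 3.851453;  |Δ| = 0.006846
g(3.851453) = -0.000096
z_4 = 3.851453 − (-0.000096)·(-0.006846)/(-0.008622) = 3.851530;  |Δ| = 0.000076
|z_4 − z_3| = 0.000076 < 10^{-3}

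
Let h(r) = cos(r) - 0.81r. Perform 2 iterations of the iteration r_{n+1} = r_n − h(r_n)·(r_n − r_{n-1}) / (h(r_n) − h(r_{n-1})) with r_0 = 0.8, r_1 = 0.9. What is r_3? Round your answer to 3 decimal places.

h(0.8) = 0.04871, h(0.9) = -0.10739
r_2 = 0.90000 − (-0.10739)·(0.90000 − 0.80000) / (-0.10739 − 0.04871) = 0.90000 − (-0.01074)/(-0.15610) = 0.83120
h(0.83120) = 0.00071
r_3 = 0.83120 − 0.00071·(0.83120 − 0.90000) / (0.00071 − (-0.10739)) = 0.83120 − (-0.00005)/(0.10810) = 0.83166

0.832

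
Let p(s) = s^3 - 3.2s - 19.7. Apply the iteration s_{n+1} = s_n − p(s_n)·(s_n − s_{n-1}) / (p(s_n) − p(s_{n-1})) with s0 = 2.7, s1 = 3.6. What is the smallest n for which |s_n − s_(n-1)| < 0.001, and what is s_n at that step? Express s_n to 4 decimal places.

n = 5, s_n = 3.0933

p(2.7) = -8.657000, p(3.6) = 15.436000
s2 = 3.600000 − 15.436000·(0.900000)/(24.093000) = 3.023384;  |Δ| = 0.576616
p(3.023384) = -1.738517
s3 = 3.023384 − (-1.738517)·(-0.576616)/(-17.174517) = 3.081753;  |Δ| = 0.058369
p(3.081753) = -0.293575
s4 = 3.081753 − (-0.293575)·(0.058369)/(1.444942) = 3.093612;  |Δ| = 0.011859
p(3.093612) = 0.007661
s5 = 3.093612 − 0.007661·(0.011859)/(0.301236) = 3.093311;  |Δ| = 0.000302
|s5 − s4| = 0.000302 < 0.001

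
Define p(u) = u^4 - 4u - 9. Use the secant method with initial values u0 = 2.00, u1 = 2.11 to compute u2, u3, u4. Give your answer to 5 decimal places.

p(2.00) = -1.0000000, p(2.11) = 2.3811944
u2 = 2.1100000 − 2.3811944·(2.1100000 − 2.0000000) / (2.3811944 − (-1.0000000)) = 2.1100000 − (0.2619314)/(3.3811944) = 2.0325329
p(2.0325329) = -0.0634014
u3 = 2.0325329 − (-0.0634014)·(2.0325329 − 2.1100000) / (-0.0634014 − 2.3811944) = 2.0325329 − (0.0049115)/(-2.4445958) = 2.0345420
p(2.0345420) = -0.0038568
u4 = 2.0345420 − (-0.0038568)·(2.0345420 − 2.0325329) / (-0.0038568 − (-0.0634014)) = 2.0345420 − (-0.0000077)/(0.0595446) = 2.0346722

2.03253, 2.03454, 2.03467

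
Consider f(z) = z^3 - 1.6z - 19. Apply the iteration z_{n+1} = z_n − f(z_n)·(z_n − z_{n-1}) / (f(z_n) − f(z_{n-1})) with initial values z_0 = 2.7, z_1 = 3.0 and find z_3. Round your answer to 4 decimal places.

f(2.7) = -3.637000, f(3.0) = 3.200000
z_2 = 3.000000 − 3.200000·(3.000000 − 2.700000) / (3.200000 − (-3.637000)) = 3.000000 − (0.960000)/(6.837000) = 2.859588
f(2.859588) = -0.191804
z_3 = 2.859588 − (-0.191804)·(2.859588 − 3.000000) / (-0.191804 − 3.200000) = 2.859588 − (0.026932)/(-3.391804) = 2.867528

2.8675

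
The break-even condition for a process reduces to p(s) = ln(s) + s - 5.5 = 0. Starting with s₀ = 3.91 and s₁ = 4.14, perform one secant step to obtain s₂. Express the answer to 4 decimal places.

p(3.91) = -0.226463, p(4.14) = 0.060696
s₂ = 4.140000 − 0.060696·(4.140000 − 3.910000) / (0.060696 − (-0.226463)) = 4.140000 − (0.013960)/(0.287158) = 4.091386

4.0914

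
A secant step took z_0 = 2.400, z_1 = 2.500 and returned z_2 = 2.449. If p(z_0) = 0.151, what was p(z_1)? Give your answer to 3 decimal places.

-0.157

The secant line through (2.400, 0.151) and (2.500, p(z_1)) crosses zero at z_2 = 2.449.
So (2.400, 0.151), (2.500, p(z_1)), (2.449, 0) are collinear:
p(z_1) = 0.151 · (2.500 − 2.449) / (2.400 − 2.449) = 0.151 · (0.05100)/(-0.04900) = -0.15716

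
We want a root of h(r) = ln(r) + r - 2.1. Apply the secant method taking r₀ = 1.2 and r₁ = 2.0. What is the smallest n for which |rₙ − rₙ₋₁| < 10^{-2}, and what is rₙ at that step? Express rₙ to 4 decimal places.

n = 4, rₙ = 1.6185

h(1.2) = -0.717678, h(2.0) = 0.593147
r₂ = 2.000000 − 0.593147·(0.800000)/(1.310826) = 1.638001;  |Δ| = 0.361999
h(1.638001) = 0.031477
r₃ = 1.638001 − 0.031477·(-0.361999)/(-0.561670) = 1.617714;  |Δ| = 0.020287
h(1.617714) = -0.001273
r₄ = 1.617714 − (-0.001273)·(-0.020287)/(-0.032750) = 1.618502;  |Δ| = 0.000788
|r₄ − r₃| = 0.000788 < 10^{-2}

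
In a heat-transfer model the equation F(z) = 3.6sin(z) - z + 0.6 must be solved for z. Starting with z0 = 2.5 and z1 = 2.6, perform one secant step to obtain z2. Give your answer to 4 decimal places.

F(2.5) = 0.254500, F(2.6) = -0.144195
z2 = 2.600000 − (-0.144195)·(2.600000 − 2.500000) / (-0.144195 − 0.254500) = 2.600000 − (-0.014420)/(-0.398695) = 2.563833

2.5638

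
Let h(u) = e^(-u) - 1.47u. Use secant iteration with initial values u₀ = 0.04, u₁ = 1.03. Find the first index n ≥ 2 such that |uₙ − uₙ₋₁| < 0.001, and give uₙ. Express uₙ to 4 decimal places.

h(0.04) = 0.901989, h(1.03) = -1.157093
u₂ = 1.030000 − (-1.157093)·(0.990000)/(-2.059082) = 0.473674;  |Δ| = 0.556326
h(0.473674) = -0.073590
u₃ = 0.473674 − (-0.073590)·(-0.556326)/(1.083503) = 0.435889;  |Δ| = 0.037785
h(0.435889) = 0.005933
u₄ = 0.435889 − 0.005933·(-0.037785)/(0.079523) = 0.438708;  |Δ| = 0.002819
h(0.438708) = -0.000031
u₅ = 0.438708 − (-0.000031)·(0.002819)/(-0.005964) = 0.438693;  |Δ| = 0.000015
|u₅ − u₄| = 0.000015 < 0.001

n = 5, uₙ = 0.4387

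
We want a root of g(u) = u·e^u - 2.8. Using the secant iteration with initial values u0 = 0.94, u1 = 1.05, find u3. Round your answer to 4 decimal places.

1.0148

g(0.94) = -0.393617, g(1.05) = 0.200534
u2 = 1.050000 − 0.200534·(1.050000 − 0.940000) / (0.200534 − (-0.393617)) = 1.050000 − (0.022059)/(0.594151) = 1.012874
g(1.012874) = -0.011050
u3 = 1.012874 − (-0.011050)·(1.012874 − 1.050000) / (-0.011050 − 0.200534) = 1.012874 − (0.000410)/(-0.211584) = 1.014813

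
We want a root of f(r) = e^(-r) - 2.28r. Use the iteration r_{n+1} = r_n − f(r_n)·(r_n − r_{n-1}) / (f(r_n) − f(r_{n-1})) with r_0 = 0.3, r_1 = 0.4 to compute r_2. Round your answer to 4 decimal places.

f(0.3) = 0.056818, f(0.4) = -0.241680
r_2 = 0.400000 − (-0.241680)·(0.400000 − 0.300000) / (-0.241680 − 0.056818) = 0.400000 − (-0.024168)/(-0.298498) = 0.319035

0.3190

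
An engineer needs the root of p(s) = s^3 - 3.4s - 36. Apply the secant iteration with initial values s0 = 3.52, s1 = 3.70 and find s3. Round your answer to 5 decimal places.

p(3.52) = -4.3537920, p(3.70) = 2.0730000
s2 = 3.7000000 − 2.0730000·(3.7000000 − 3.5200000) / (2.0730000 − (-4.3537920)) = 3.7000000 − (0.3731400)/(6.4267920) = 3.6419399
p(3.6419399) = -0.0769008
s3 = 3.6419399 − (-0.0769008)·(3.6419399 − 3.7000000) / (-0.0769008 − 2.0730000) = 3.6419399 − (0.0044649)/(-2.1499008) = 3.6440167

3.64402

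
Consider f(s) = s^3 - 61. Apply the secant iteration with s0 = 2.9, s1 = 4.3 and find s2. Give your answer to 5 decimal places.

3.82992

f(2.9) = -36.6110000, f(4.3) = 18.5070000
s2 = 4.3000000 − 18.5070000·(4.3000000 − 2.9000000) / (18.5070000 − (-36.6110000)) = 4.3000000 − (25.9098000)/(55.1180000) = 3.8299213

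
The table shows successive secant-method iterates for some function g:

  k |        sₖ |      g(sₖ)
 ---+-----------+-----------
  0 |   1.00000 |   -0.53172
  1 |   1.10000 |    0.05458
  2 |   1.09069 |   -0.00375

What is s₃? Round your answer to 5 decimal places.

1.09129

s₃ = 1.09069 − (-0.00375)·(1.09069 − 1.10000) / (-0.00375 − 0.05458)
   = 1.09069 − (0.0000349)/(-0.0583300) = 1.0912885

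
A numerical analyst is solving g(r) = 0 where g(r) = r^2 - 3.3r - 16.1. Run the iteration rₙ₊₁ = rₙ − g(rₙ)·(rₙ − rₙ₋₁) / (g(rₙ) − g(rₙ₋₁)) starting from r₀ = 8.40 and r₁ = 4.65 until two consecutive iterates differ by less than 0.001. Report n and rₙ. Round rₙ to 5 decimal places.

g(8.40) = 26.7400000, g(4.65) = -9.8225000
r₂ = 4.6500000 − (-9.8225000)·(-3.7500000)/(-36.5625000) = 5.6574359;  |Δ| = 1.0074359
g(5.6574359) = -2.7629575
r₃ = 5.6574359 − (-2.7629575)·(1.0074359)/(7.0595425) = 6.0517253;  |Δ| = 0.3942894
g(6.0517253) = 0.5526854
r₄ = 6.0517253 − 0.5526854·(0.3942894)/(3.3156429) = 5.9860011;  |Δ| = 0.0657242
g(5.9860011) = -0.0215947
r₅ = 5.9860011 − (-0.0215947)·(-0.0657242)/(-0.5742801) = 5.9884725;  |Δ| = 0.0024714
g(5.9884725) = -0.0001563
r₆ = 5.9884725 − (-0.0001563)·(0.0024714)/(0.0214384) = 5.9884905;  |Δ| = 0.0000180
|r₆ − r₅| = 0.0000180 < 0.001

n = 6, rₙ = 5.98849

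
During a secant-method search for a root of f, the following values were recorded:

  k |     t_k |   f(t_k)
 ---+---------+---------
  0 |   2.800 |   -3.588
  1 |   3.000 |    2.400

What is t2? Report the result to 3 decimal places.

2.920

t2 = 3.000 − 2.400·(3.000 − 2.800) / (2.400 − (-3.588))
   = 3.000 − (0.48000)/(5.98800) = 2.91984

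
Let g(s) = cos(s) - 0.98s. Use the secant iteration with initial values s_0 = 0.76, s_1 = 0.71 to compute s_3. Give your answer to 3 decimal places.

g(0.76) = -0.01996, g(0.71) = 0.06256
s_2 = 0.71000 − 0.06256·(0.71000 − 0.76000) / (0.06256 − (-0.01996)) = 0.71000 − (-0.00313)/(0.08253) = 0.74790
g(0.74790) = 0.00017
s_3 = 0.74790 − 0.00017·(0.74790 − 0.71000) / (0.00017 − 0.06256) = 0.74790 − (0.00001)/(-0.06239) = 0.74801

0.748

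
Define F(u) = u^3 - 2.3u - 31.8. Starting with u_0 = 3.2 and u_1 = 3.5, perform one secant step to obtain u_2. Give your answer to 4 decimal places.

F(3.2) = -6.392000, F(3.5) = 3.025000
u_2 = 3.500000 − 3.025000·(3.500000 − 3.200000) / (3.025000 − (-6.392000)) = 3.500000 − (0.907500)/(9.417000) = 3.403632

3.4036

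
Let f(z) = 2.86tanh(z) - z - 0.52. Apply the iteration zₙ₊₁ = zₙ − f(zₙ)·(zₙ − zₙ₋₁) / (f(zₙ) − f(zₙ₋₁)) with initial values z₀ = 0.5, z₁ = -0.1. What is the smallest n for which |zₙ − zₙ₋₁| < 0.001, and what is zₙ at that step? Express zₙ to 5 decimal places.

f(0.5) = 0.3016551, f(-0.1) = -0.7050505
z₂ = -0.1000000 − (-0.7050505)·(-0.6000000)/(-1.0067055) = 0.3202125;  |Δ| = 0.4202125
f(0.3202125) = 0.0455268
z₃ = 0.3202125 − 0.0455268·(0.4202125)/(0.7505773) = 0.2947242;  |Δ| = 0.0254883
f(0.2947242) = 0.0046005
z₄ = 0.2947242 − 0.0046005·(-0.0254883)/(-0.0409264) = 0.2918591;  |Δ| = 0.0028651
f(0.2918591) = -0.0000623
z₅ = 0.2918591 − (-0.0000623)·(-0.0028651)/(-0.0046628) = 0.2918974;  |Δ| = 0.0000383
|z₅ − z₄| = 0.0000383 < 0.001

n = 5, zₙ = 0.29190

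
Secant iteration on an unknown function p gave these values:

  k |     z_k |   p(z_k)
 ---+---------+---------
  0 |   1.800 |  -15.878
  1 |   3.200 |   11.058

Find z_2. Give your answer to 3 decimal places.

z_2 = 3.200 − 11.058·(3.200 − 1.800) / (11.058 − (-15.878))
   = 3.200 − (15.48120)/(26.93600) = 2.62526

2.625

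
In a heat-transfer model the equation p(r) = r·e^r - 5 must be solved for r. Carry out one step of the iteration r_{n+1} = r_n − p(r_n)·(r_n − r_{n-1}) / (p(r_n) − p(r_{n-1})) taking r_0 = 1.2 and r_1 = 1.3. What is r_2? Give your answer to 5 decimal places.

p(1.2) = -1.0158597, p(1.3) = -0.2299143
r_2 = 1.3000000 − (-0.2299143)·(1.3000000 − 1.2000000) / (-0.2299143 − (-1.0158597)) = 1.3000000 − (-0.0229914)/(0.7859454) = 1.3292532

1.32925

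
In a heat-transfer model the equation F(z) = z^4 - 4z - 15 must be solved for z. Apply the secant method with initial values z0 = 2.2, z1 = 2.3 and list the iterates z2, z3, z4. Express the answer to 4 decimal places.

2.2090, 2.2096, 2.2096

F(2.2) = -0.374400, F(2.3) = 3.784100
z2 = 2.300000 − 3.784100·(2.300000 − 2.200000) / (3.784100 − (-0.374400)) = 2.300000 − (0.378410)/(4.158500) = 2.209003
F(2.209003) = -0.024586
z3 = 2.209003 − (-0.024586)·(2.209003 − 2.300000) / (-0.024586 − 3.784100) = 2.209003 − (0.002237)/(-3.808686) = 2.209591
F(2.209591) = -0.001598
z4 = 2.209591 − (-0.001598)·(2.209591 − 2.209003) / (-0.001598 − (-0.024586)) = 2.209591 − (-0.000001)/(0.022988) = 2.209632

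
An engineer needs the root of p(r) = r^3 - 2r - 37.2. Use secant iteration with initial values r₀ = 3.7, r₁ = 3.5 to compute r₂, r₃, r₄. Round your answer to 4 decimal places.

3.5359, 3.5377, 3.5377

p(3.7) = 6.053000, p(3.5) = -1.325000
r₂ = 3.500000 − (-1.325000)·(3.500000 − 3.700000) / (-1.325000 − 6.053000) = 3.500000 − (0.265000)/(-7.378000) = 3.535918
p(3.535918) = -0.063272
r₃ = 3.535918 − (-0.063272)·(3.535918 − 3.500000) / (-0.063272 − (-1.325000)) = 3.535918 − (-0.002273)/(1.261728) = 3.537719
p(3.537719) = 0.000718
r₄ = 3.537719 − 0.000718·(3.537719 − 3.535918) / (0.000718 − (-0.063272)) = 3.537719 − (0.000001)/(0.063990) = 3.537699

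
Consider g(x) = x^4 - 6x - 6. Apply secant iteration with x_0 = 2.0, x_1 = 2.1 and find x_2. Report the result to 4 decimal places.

2.0702

g(2.0) = -2.000000, g(2.1) = 0.848100
x_2 = 2.100000 − 0.848100·(2.100000 − 2.000000) / (0.848100 − (-2.000000)) = 2.100000 − (0.084810)/(2.848100) = 2.070222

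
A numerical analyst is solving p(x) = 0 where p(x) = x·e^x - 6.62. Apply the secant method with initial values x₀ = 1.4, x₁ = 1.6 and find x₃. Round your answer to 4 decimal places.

1.4903

p(1.4) = -0.942720, p(1.6) = 1.304852
x₂ = 1.600000 − 1.304852·(1.600000 − 1.400000) / (1.304852 − (-0.942720)) = 1.600000 − (0.260970)/(2.247572) = 1.483888
p(1.483888) = -0.075968
x₃ = 1.483888 − (-0.075968)·(1.483888 − 1.600000) / (-0.075968 − 1.304852) = 1.483888 − (0.008821)/(-1.380820) = 1.490276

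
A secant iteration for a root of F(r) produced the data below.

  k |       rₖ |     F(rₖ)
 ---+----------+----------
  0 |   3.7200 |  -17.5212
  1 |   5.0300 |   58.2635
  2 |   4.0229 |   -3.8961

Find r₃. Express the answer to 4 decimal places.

4.0860

r₃ = 4.0229 − (-3.8961)·(4.0229 − 5.0300) / (-3.8961 − 58.2635)
   = 4.0229 − (3.923762)/(-62.159600) = 4.086024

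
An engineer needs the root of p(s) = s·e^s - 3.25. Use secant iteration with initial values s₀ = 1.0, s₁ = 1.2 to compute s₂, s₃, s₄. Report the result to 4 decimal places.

p(1.0) = -0.531718, p(1.2) = 0.734140
s₂ = 1.200000 − 0.734140·(1.200000 − 1.000000) / (0.734140 − (-0.531718)) = 1.200000 − (0.146828)/(1.265858) = 1.084009
p(1.084009) = -0.045118
s₃ = 1.084009 − (-0.045118)·(1.084009 − 1.200000) / (-0.045118 − 0.734140) = 1.084009 − (0.005233)/(-0.779258) = 1.090725
p(1.090725) = -0.003534
s₄ = 1.090725 − (-0.003534)·(1.090725 − 1.084009) / (-0.003534 − (-0.045118)) = 1.090725 − (-0.000024)/(0.041584) = 1.091295

1.0840, 1.0907, 1.0913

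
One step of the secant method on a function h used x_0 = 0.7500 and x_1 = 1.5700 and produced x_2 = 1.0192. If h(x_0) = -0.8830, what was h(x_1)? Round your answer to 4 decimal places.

The secant line through (0.7500, -0.8830) and (1.5700, h(x_1)) crosses zero at x_2 = 1.0192.
So (0.7500, -0.8830), (1.5700, h(x_1)), (1.0192, 0) are collinear:
h(x_1) = -0.8830 · (1.5700 − 1.0192) / (0.7500 − 1.0192) = -0.8830 · (0.550800)/(-0.269200) = 1.806673

1.8067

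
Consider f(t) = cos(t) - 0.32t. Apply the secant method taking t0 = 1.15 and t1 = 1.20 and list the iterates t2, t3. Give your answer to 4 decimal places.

1.1826, 1.1827

f(1.15) = 0.040487, f(1.20) = -0.021642
t2 = 1.200000 − (-0.021642)·(1.200000 − 1.150000) / (-0.021642 − 0.040487) = 1.200000 − (-0.001082)/(-0.062130) = 1.182583
f(1.182583) = 0.000109
t3 = 1.182583 − 0.000109·(1.182583 − 1.200000) / (0.000109 − (-0.021642)) = 1.182583 − (-0.000002)/(0.021751) = 1.182670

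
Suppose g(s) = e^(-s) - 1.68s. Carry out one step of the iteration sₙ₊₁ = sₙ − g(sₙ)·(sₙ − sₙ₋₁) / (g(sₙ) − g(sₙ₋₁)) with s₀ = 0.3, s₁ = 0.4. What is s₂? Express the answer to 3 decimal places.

0.399

g(0.3) = 0.23682, g(0.4) = -0.00168
s₂ = 0.40000 − (-0.00168)·(0.40000 − 0.30000) / (-0.00168 − 0.23682) = 0.40000 − (-0.00017)/(-0.23850) = 0.39930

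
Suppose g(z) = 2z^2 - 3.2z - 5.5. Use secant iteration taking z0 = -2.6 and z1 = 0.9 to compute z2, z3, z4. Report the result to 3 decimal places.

g(-2.6) = 16.34000, g(0.9) = -6.76000
z2 = 0.90000 − (-6.76000)·(0.90000 − (-2.60000)) / (-6.76000 − 16.34000) = 0.90000 − (-23.66000)/(-23.10000) = -0.12424
g(-0.12424) = -5.07155
z3 = -0.12424 − (-5.07155)·(-0.12424 − 0.90000) / (-5.07155 − (-6.76000)) = -0.12424 − (5.19450)/(1.68845) = -3.20074
g(-3.20074) = 25.23177
z4 = -3.20074 − 25.23177·(-3.20074 − (-0.12424)) / (25.23177 − (-5.07155)) = -3.20074 − (-77.62535)/(30.30332) = -0.63912

-0.124, -3.201, -0.639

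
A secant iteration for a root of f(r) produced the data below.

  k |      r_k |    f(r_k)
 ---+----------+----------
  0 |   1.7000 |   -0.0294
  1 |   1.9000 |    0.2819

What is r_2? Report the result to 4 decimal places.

1.7189

r_2 = 1.9000 − 0.2819·(1.9000 − 1.7000) / (0.2819 − (-0.0294))
   = 1.9000 − (0.056380)/(0.311300) = 1.718889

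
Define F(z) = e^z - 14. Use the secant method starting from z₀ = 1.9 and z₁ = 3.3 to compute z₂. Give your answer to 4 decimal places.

2.4013

F(1.9) = -7.314106, F(3.3) = 13.112639
z₂ = 3.300000 − 13.112639·(3.300000 − 1.900000) / (13.112639 − (-7.314106)) = 3.300000 − (18.357694)/(20.426744) = 2.401291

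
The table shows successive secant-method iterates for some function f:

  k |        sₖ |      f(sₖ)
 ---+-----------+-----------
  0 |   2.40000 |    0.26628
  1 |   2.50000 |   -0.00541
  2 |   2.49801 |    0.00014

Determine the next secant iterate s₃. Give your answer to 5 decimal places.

2.49806

s₃ = 2.49801 − 0.00014·(2.49801 − 2.50000) / (0.00014 − (-0.00541))
   = 2.49801 − (-0.0000003)/(0.0055500) = 2.4980602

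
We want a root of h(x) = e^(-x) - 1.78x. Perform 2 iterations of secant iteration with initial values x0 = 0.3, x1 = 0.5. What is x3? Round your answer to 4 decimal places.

h(0.3) = 0.206818, h(0.5) = -0.283469
x2 = 0.500000 − (-0.283469)·(0.500000 − 0.300000) / (-0.283469 − 0.206818) = 0.500000 − (-0.056694)/(-0.490288) = 0.384366
h(0.384366) = -0.003290
x3 = 0.384366 − (-0.003290)·(0.384366 − 0.500000) / (-0.003290 − (-0.283469)) = 0.384366 − (0.000380)/(0.280180) = 0.383008

0.3830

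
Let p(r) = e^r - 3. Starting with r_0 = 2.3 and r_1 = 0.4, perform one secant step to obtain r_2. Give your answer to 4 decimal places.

p(2.3) = 6.974182, p(0.4) = -1.508175
r_2 = 0.400000 − (-1.508175)·(0.400000 − 2.300000) / (-1.508175 − 6.974182) = 0.400000 − (2.865533)/(-8.482358) = 0.737823

0.7378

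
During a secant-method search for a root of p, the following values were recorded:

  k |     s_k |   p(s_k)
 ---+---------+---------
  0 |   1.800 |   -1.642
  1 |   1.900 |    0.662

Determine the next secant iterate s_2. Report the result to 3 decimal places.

1.871

s_2 = 1.900 − 0.662·(1.900 − 1.800) / (0.662 − (-1.642))
   = 1.900 − (0.06620)/(2.30400) = 1.87127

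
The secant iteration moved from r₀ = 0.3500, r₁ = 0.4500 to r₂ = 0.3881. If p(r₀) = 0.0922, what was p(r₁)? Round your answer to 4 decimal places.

The secant line through (0.3500, 0.0922) and (0.4500, p(r₁)) crosses zero at r₂ = 0.3881.
So (0.3500, 0.0922), (0.4500, p(r₁)), (0.3881, 0) are collinear:
p(r₁) = 0.0922 · (0.4500 − 0.3881) / (0.3500 − 0.3881) = 0.0922 · (0.061900)/(-0.038100) = -0.149795

-0.1498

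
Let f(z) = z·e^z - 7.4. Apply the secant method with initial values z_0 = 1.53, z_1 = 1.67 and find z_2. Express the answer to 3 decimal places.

f(1.53) = -0.33419, f(1.67) = 1.47132
z_2 = 1.67000 − 1.47132·(1.67000 − 1.53000) / (1.47132 − (-0.33419)) = 1.67000 − (0.20598)/(1.80551) = 1.55591

1.556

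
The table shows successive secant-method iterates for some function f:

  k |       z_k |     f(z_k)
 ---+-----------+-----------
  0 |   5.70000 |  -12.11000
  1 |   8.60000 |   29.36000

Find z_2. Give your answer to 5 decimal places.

z_2 = 8.60000 − 29.36000·(8.60000 − 5.70000) / (29.36000 − (-12.11000))
   = 8.60000 − (85.1440000)/(41.4700000) = 6.5468531

6.54685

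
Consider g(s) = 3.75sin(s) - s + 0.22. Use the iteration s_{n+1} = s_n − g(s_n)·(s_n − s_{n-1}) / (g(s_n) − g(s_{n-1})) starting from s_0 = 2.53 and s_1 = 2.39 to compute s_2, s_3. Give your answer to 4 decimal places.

2.4899, 2.4911

g(2.53) = -0.156854, g(2.39) = 0.390512
s_2 = 2.390000 − 0.390512·(2.390000 − 2.530000) / (0.390512 − (-0.156854)) = 2.390000 − (-0.054672)/(0.547367) = 2.489881
g(2.489881) = 0.004673
s_3 = 2.489881 − 0.004673·(2.489881 − 2.390000) / (0.004673 − 0.390512) = 2.489881 − (0.000467)/(-0.385839) = 2.491091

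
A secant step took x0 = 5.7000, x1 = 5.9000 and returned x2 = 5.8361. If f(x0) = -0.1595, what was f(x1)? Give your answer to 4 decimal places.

0.0749

The secant line through (5.7000, -0.1595) and (5.9000, f(x1)) crosses zero at x2 = 5.8361.
So (5.7000, -0.1595), (5.9000, f(x1)), (5.8361, 0) are collinear:
f(x1) = -0.1595 · (5.9000 − 5.8361) / (5.7000 − 5.8361) = -0.1595 · (0.063900)/(-0.136100) = 0.074886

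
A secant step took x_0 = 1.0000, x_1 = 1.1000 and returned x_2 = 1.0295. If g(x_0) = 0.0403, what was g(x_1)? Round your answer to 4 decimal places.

-0.0963

The secant line through (1.0000, 0.0403) and (1.1000, g(x_1)) crosses zero at x_2 = 1.0295.
So (1.0000, 0.0403), (1.1000, g(x_1)), (1.0295, 0) are collinear:
g(x_1) = 0.0403 · (1.1000 − 1.0295) / (1.0000 − 1.0295) = 0.0403 · (0.070500)/(-0.029500) = -0.096310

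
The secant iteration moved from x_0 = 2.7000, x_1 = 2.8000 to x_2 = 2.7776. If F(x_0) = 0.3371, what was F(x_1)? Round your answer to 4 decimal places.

-0.0973

The secant line through (2.7000, 0.3371) and (2.8000, F(x_1)) crosses zero at x_2 = 2.7776.
So (2.7000, 0.3371), (2.8000, F(x_1)), (2.7776, 0) are collinear:
F(x_1) = 0.3371 · (2.8000 − 2.7776) / (2.7000 − 2.7776) = 0.3371 · (0.022400)/(-0.077600) = -0.097307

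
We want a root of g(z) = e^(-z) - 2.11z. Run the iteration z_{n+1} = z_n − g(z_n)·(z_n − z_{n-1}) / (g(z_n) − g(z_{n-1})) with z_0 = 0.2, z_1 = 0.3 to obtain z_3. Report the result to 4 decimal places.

g(0.2) = 0.396731, g(0.3) = 0.107818
z_2 = 0.300000 − 0.107818·(0.300000 − 0.200000) / (0.107818 − 0.396731) = 0.300000 − (0.010782)/(-0.288913) = 0.337319
g(0.337319) = 0.001939
z_3 = 0.337319 − 0.001939·(0.337319 − 0.300000) / (0.001939 − 0.107818) = 0.337319 − (0.000072)/(-0.105879) = 0.338002

0.3380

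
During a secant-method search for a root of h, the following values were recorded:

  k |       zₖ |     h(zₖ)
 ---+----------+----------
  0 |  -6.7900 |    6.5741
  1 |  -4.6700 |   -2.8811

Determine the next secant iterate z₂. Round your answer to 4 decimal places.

z₂ = -4.6700 − (-2.8811)·(-4.6700 − (-6.7900)) / (-2.8811 − 6.5741)
   = -4.6700 − (-6.107932)/(-9.455200) = -5.315987

-5.3160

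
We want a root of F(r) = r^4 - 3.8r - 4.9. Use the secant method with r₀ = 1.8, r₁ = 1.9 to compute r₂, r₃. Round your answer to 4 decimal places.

1.8577, 1.8599

F(1.8) = -1.242400, F(1.9) = 0.912100
r₂ = 1.900000 − 0.912100·(1.900000 − 1.800000) / (0.912100 − (-1.242400)) = 1.900000 − (0.091210)/(2.154500) = 1.857665
F(1.857665) = -0.050276
r₃ = 1.857665 − (-0.050276)·(1.857665 − 1.900000) / (-0.050276 − 0.912100) = 1.857665 − (0.002128)/(-0.962376) = 1.859877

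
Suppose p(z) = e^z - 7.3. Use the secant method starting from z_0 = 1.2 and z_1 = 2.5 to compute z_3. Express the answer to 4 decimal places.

1.9387

p(1.2) = -3.979883, p(2.5) = 4.882494
z_2 = 2.500000 − 4.882494·(2.500000 − 1.200000) / (4.882494 − (-3.979883)) = 2.500000 − (6.347242)/(8.862377) = 1.783799
p(1.783799) = -1.347572
z_3 = 1.783799 − (-1.347572)·(1.783799 − 2.500000) / (-1.347572 − 4.882494) = 1.783799 − (0.965133)/(-6.230066) = 1.938714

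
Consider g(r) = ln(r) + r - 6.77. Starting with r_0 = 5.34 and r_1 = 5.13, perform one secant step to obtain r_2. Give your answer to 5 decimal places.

g(5.34) = 0.2452257, g(5.13) = -0.0048943
r_2 = 5.1300000 − (-0.0048943)·(5.1300000 − 5.3400000) / (-0.0048943 − 0.2452257) = 5.1300000 − (0.0010278)/(-0.2501200) = 5.1341093

5.13411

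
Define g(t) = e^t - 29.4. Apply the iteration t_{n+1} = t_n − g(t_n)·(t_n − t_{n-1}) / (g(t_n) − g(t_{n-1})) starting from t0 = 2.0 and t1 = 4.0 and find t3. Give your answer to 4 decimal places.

g(2.0) = -22.010944, g(4.0) = 25.198150
t2 = 4.000000 − 25.198150·(4.000000 − 2.000000) / (25.198150 − (-22.010944)) = 4.000000 − (50.396300)/(47.209094) = 2.932487
g(2.932487) = -10.625727
t3 = 2.932487 − (-10.625727)·(2.932487 − 4.000000) / (-10.625727 − 25.198150) = 2.932487 − (11.343097)/(-35.823877) = 3.249123

3.2491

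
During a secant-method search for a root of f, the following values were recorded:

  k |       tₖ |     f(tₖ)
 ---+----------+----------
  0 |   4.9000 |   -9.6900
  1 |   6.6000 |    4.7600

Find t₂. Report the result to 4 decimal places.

6.0400

t₂ = 6.6000 − 4.7600·(6.6000 − 4.9000) / (4.7600 − (-9.6900))
   = 6.6000 − (8.092000)/(14.450000) = 6.040000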